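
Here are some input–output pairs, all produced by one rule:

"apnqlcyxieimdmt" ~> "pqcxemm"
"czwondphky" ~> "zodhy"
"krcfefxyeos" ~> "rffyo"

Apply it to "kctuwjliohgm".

cujihm

The pattern: keep every other character starting from the second (positions 2nd, 4th, 6th, ...).
For "kctuwjliohgm" the result is "cujihm".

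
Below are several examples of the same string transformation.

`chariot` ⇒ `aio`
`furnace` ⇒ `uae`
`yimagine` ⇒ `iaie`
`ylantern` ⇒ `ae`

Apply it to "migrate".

Rule — keep only the vowels.
So "migrate" becomes "iae".

iae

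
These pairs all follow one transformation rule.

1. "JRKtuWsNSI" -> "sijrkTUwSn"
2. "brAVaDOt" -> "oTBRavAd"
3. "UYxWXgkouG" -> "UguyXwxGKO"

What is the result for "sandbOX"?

In each case the input is transformed by: move the last 2 characters to the front (rotate right by 2), then flip the case of every letter.
Working it through for "sandbOX": intermediate "OXsandb", final "oxSANDB".
(Check on "brAVaDOt": → "OtbrAVaD" → "oTBRavAd" ✓)

oxSANDB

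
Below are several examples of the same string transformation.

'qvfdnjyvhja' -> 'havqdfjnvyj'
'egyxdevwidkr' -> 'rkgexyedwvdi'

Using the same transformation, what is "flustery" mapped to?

In each case the input is transformed by: swap each adjacent pair of characters (1↔2, 3↔4, ...), then move the last 2 characters to the front (rotate right by 2).
On "flustery": the first step gives "lfsuetyr", and the second then gives "yrlfsuet".

yrlfsuet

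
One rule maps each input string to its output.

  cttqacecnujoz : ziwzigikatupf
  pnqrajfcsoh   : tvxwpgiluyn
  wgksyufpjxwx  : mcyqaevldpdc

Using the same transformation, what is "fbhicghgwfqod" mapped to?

hlonmimnlcuwj

Rule — shift every letter 6 places forward in the alphabet (wrapping around), then swap each adjacent pair of characters (1↔2, 3↔4, ...).
Starting from "fbhicghgwfqod": after the first operation, "lhnoimnmclwuj"; after the second, "hlonmimnlcuwj".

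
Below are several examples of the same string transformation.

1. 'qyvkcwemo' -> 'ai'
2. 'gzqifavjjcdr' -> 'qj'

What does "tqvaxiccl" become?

Rule — shift every letter 10 places forward in the alphabet (wrapping around), then keep only the first 2 characters.
So "tqvaxiccl" becomes "da".
(Check on "gzqifavjjcdr": → "qjaspkfttmnb" → "qj" ✓)

da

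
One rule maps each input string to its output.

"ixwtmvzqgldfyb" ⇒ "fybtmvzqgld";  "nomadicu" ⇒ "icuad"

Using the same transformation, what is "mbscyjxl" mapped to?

What's happening: delete the first 3 characters, then move the last 3 characters to the front (rotate right by 3).
On "mbscyjxl": the first step gives "cyjxl", and the second then gives "jxlcy".

jxlcy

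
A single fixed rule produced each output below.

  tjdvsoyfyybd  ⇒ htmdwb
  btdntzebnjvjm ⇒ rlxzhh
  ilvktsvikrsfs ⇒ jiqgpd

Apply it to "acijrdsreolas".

The pattern: shift every letter 2 places backward in the alphabet (wrapping around), then keep every other character starting from the second (positions 2nd, 4th, 6th, ...).
Starting from "acijrdsreolas": after the first operation, "yaghpbqpcmjyq"; after the second, "ahbpmy".

ahbpmy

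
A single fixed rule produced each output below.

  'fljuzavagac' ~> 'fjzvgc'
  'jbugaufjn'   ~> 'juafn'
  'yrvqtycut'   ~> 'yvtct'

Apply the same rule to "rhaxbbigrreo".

rabire

The transformation: keep every other character starting from the first (positions 1st, 3rd, 5th, ...).
"rhaxbbigrreo" → "rabire".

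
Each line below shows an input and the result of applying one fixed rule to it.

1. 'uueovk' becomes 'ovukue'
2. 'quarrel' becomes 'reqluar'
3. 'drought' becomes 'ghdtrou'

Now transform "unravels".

Each output is the input with this applied: swap the first and last characters, then move the last 3 characters to the front (rotate right by 3).
"unravels" → "elusnrav".

elusnrav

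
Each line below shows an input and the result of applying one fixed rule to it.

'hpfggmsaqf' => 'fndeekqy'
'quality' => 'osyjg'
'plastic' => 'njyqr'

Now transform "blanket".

zjyli

Rule — delete the last 2 characters, then shift every letter 2 places backward in the alphabet (wrapping around).
Doing the same to "blanket": "zjyli".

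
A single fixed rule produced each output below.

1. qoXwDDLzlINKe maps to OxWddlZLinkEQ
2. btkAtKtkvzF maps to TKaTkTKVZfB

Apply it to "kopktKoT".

Looking at the pairs, the operation is to move the first character to the end, then flip the case of every letter.
Starting from "kopktKoT": after the first operation, "opktKoTk"; after the second, "OPKTkOtK".

OPKTkOtK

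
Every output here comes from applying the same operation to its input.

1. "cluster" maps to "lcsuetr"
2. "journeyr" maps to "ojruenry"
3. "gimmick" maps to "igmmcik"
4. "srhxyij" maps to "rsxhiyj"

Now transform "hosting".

ohtsnig

The pattern: swap each adjacent pair of characters (1↔2, 3↔4, ...).
Applying that to "hosting" gives "ohtsnig".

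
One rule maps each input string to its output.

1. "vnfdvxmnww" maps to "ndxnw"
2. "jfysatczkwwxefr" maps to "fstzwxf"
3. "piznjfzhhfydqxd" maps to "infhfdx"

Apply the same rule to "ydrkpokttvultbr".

dkotvlb

The pattern: keep every other character starting from the second (positions 2nd, 4th, 6th, ...).
Doing the same to "ydrkpokttvultbr": "dkotvlb".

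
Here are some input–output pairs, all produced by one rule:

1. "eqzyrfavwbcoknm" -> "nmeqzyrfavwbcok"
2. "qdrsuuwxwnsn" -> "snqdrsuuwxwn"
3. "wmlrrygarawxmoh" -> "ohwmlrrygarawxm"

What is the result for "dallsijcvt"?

vtdallsijc

What's happening: move the last 2 characters to the front (rotate right by 2).
So "dallsijcvt" becomes "vtdallsijc".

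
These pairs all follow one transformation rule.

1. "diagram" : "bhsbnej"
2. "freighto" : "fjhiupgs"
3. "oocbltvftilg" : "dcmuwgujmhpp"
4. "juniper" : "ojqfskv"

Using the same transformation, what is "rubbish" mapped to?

ccjtisv

In each case the input is transformed by: shift every letter 1 place forward in the alphabet (wrapping around), then move the first 2 characters to the end (rotate left by 2).
Working it through for "rubbish": intermediate "svccjti", final "ccjtisv".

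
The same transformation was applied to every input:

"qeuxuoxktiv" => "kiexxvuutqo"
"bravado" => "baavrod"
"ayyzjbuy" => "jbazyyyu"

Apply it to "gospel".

lgespo

Each output is the input with this applied: sort the characters into reverse alphabetical order, then move the last 3 characters to the front (rotate right by 3).
On "gospel" that produces "lgespo".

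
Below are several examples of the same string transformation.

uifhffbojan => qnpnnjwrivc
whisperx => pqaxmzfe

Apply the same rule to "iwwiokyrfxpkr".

Each output is the input with this applied: shift every letter 8 places forward in the alphabet (wrapping around), then move the first character to the end.
For "iwwiokyrfxpkr", step one produces "qeeqwsgznfxsz"; step two turns that into "eeqwsgznfxszq".

eeqwsgznfxszq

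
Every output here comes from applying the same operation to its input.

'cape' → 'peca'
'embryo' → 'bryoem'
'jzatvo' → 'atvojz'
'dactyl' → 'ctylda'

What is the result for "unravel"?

The pattern: move the first 2 characters to the end (rotate left by 2).
On "unravel" that produces "ravelun".

ravelun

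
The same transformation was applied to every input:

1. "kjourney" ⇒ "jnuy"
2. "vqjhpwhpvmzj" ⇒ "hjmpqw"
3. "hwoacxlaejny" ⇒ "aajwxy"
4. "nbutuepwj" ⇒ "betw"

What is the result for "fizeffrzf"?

Looking at the pairs, the operation is to keep every other character starting from the second (positions 2nd, 4th, 6th, ...), then sort the characters into alphabetical order.
"fizeffrzf" → "iefz" → "efiz".

efiz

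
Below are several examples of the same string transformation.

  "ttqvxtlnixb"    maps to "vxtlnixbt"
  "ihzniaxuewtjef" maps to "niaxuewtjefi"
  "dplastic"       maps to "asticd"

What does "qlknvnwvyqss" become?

nvnwvyqssq

What's happening: move the first character to the end, then delete the first 2 characters.
On "qlknvnwvyqss": the first step gives "lknvnwvyqssq", and the second then gives "nvnwvyqssq".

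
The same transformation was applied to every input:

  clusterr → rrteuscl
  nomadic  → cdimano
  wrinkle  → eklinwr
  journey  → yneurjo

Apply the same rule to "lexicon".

Looking at the pairs, the operation is to swap each adjacent pair of characters (1↔2, 3↔4, ...), then reverse the string.
Working it through for "lexicon": intermediate "elixocn", final "ncoxile".
(Check on "journey": → "ojrueny" → "yneurjo" ✓)

ncoxile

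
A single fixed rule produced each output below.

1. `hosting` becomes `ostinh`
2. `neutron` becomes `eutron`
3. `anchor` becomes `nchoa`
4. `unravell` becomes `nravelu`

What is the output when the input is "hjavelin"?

javelih

The transformation: delete the last character, then move the first character to the end.
Applying both steps to "hjavelin": "hjaveli", then "javelih".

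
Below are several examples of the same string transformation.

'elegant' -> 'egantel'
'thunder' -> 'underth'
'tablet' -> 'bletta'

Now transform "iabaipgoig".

In each case the input is transformed by: move the first 2 characters to the end (rotate left by 2).
So "iabaipgoig" becomes "baipgoigia".

baipgoigia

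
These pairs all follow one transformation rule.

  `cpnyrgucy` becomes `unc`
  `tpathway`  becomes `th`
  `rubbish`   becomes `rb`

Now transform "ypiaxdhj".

In each case the input is transformed by: sort the characters into reverse alphabetical order, then keep one character in every 3, starting at position 3 (positions 3rd, 6th, 9th, ...).
"ypiaxdhj" → "yxpjihda" → "ph".

ph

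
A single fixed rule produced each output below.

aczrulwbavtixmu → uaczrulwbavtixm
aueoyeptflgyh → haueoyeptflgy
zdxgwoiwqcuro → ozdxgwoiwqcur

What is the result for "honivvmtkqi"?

ihonivvmtkq

What's happening: move the last character to the front.
So "honivvmtkqi" becomes "ihonivvmtkq".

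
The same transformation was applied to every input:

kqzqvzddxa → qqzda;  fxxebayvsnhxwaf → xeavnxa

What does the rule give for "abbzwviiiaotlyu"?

The transformation: keep every other character starting from the second (positions 2nd, 4th, 6th, ...).
On "abbzwviiiaotlyu" that produces "bzviaty".

bzviaty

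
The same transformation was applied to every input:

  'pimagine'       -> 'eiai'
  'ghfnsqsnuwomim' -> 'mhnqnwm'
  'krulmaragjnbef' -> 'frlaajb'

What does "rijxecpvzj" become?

jixcv

The transformation: move the last character to the front, then keep every other character starting from the first (positions 1st, 3rd, 5th, ...).
Working it through for "rijxecpvzj": intermediate "jrijxecpvz", final "jixcv".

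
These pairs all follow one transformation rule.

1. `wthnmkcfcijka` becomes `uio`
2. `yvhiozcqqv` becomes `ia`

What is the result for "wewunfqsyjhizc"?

oia

The rule is to shift every letter 1 place forward in the alphabet (wrapping around), then keep only the vowels.
Applying both steps to "wewunfqsyjhizc": "xfxvogrtzkijad", then "oia".
(Check on "wthnmkcfcijka": → "xuionldgdjklb" → "uio" ✓)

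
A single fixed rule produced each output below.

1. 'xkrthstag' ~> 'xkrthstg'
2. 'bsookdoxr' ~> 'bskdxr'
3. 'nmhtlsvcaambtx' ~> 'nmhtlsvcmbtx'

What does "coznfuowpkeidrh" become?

cznfwpkdrh

What's happening: remove every vowel.
Doing the same to "coznfuowpkeidrh": "cznfwpkdrh".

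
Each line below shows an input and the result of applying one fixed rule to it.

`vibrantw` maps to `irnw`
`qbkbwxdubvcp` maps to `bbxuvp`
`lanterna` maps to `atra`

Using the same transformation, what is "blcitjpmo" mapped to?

Each output is the input with this applied: keep every other character starting from the second (positions 2nd, 4th, 6th, ...).
Doing the same to "blcitjpmo": "lijm".

lijm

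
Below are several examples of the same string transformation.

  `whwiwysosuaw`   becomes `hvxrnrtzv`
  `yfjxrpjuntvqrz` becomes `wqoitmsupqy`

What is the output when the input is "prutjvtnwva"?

Each output is the input with this applied: delete the first 3 characters, then shift every letter 1 place backward in the alphabet (wrapping around).
Applying that to "prutjvtnwva" gives "siusmvuz".

siusmvuz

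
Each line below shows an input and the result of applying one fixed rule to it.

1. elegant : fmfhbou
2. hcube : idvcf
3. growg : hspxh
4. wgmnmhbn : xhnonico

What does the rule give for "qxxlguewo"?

ryymhvfxp

Rule — shift every letter 1 place forward in the alphabet (wrapping around).
For "qxxlguewo" the result is "ryymhvfxp".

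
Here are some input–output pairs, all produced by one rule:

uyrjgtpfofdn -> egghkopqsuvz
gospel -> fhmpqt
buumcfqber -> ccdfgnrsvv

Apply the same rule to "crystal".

Rule — sort the characters into alphabetical order, then shift every letter 1 place forward in the alphabet (wrapping around).
On "crystal": the first step gives "aclrsty", and the second then gives "bdmstuz".
(Check on "gospel": → "eglops" → "fhmpqt" ✓)

bdmstuz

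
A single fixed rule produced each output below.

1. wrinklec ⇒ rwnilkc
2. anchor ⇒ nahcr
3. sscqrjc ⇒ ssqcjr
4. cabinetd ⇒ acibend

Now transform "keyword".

ekwyro

The transformation: swap each adjacent pair of characters (1↔2, 3↔4, ...), then delete the last character.
On "keyword": the first step gives "ekwyrod", and the second then gives "ekwyro".
(Check on "anchor": → "nahcro" → "nahcr" ✓)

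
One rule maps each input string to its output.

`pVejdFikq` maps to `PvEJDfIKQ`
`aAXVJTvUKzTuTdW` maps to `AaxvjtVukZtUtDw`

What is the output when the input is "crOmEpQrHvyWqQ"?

The rule is to flip the case of every letter.
Doing the same to "crOmEpQrHvyWqQ": "CRoMePqRhVYwQq".

CRoMePqRhVYwQq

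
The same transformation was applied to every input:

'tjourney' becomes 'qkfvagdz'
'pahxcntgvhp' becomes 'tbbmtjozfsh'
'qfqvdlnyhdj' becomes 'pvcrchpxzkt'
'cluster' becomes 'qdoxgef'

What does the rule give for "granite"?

The pattern: shift every letter 12 places forward in the alphabet (wrapping around), then move the last 2 characters to the front (rotate right by 2).
Starting from "granite": after the first operation, "sdmzufq"; after the second, "fqsdmzu".

fqsdmzu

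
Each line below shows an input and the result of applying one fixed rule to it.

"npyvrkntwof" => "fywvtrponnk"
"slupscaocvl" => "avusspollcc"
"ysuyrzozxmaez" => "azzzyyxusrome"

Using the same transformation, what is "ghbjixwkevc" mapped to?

bxwvkjihgec

The transformation: sort the characters into reverse alphabetical order, then move the last character to the front.
Applying that to "ghbjixwkevc" gives "bxwvkjihgec".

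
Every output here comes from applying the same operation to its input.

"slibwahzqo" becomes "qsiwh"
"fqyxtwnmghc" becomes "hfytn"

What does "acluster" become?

eals

The transformation: move the last 3 characters to the front (rotate right by 3), then keep every other character starting from the second (positions 2nd, 4th, 6th, ...).
"acluster" → "teraclus" → "eals".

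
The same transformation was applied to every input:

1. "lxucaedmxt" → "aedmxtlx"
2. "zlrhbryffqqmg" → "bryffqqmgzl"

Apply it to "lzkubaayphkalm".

baayphkalmlz

The rule is to move the first 2 characters to the end (rotate left by 2), then delete the first 2 characters.
On "lzkubaayphkalm" that produces "baayphkalmlz".
(Check on "zlrhbryffqqmg": → "rhbryffqqmgzl" → "bryffqqmgzl" ✓)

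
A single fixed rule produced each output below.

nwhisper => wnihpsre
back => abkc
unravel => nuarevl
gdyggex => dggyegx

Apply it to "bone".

The rule is to swap each adjacent pair of characters (1↔2, 3↔4, ...).
On "bone" that produces "oben".

oben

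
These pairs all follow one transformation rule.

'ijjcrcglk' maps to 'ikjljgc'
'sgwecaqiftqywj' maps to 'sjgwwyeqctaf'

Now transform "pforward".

pdfroa

Rule — take characters alternately from the front and the back (1st, last, 2nd, 2nd-last, ...), then delete the last 2 characters.
"pforward" → "pdfroarw" → "pdfroa".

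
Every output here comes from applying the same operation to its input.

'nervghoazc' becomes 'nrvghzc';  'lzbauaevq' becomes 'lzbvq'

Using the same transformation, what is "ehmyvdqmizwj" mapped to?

The transformation: remove every vowel.
So "ehmyvdqmizwj" becomes "hmyvdqmzwj".

hmyvdqmzwj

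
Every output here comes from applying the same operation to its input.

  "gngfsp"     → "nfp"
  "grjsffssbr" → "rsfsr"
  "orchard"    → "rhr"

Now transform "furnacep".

uncp

What's happening: keep every other character starting from the second (positions 2nd, 4th, 6th, ...).
So "furnacep" becomes "uncp".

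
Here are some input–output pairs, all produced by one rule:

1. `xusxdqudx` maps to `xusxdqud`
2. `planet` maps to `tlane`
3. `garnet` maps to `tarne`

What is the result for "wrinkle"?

erinkl

The rule is to delete the first character, then move the last character to the front.
For "wrinkle", step one produces "rinkle"; step two turns that into "erinkl".
(Check on "planet": → "lanet" → "tlane" ✓)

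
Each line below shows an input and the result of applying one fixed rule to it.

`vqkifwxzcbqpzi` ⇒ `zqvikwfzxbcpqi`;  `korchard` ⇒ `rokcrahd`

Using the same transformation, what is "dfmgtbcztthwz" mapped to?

zfdgmbtzcttwh

The pattern: swap each adjacent pair of characters (1↔2, 3↔4, ...), then move the last character to the front.
"dfmgtbcztthwz" → "fdgmbtzcttwhz" → "zfdgmbtzcttwh".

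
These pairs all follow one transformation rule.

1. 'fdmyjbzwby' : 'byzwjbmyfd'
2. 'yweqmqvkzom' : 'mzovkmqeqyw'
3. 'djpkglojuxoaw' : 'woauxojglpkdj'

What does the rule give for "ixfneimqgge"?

In each case the input is transformed by: swap each adjacent pair of characters (1↔2, 3↔4, ...), then reverse the string.
Starting from "ixfneimqgge": after the first operation, "xinfieqmgge"; after the second, "eggmqeifnix".

eggmqeifnix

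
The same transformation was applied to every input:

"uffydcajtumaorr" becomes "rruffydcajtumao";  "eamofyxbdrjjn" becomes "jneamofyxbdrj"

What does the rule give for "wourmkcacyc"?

ycwourmkcac

The pattern: move the last 2 characters to the front (rotate right by 2).
On "wourmkcacyc" that produces "ycwourmkcac".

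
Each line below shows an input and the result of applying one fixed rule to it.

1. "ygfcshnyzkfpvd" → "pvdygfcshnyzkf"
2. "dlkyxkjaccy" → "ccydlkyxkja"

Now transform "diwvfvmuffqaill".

What's happening: move the last 3 characters to the front (rotate right by 3).
Applying that to "diwvfvmuffqaill" gives "illdiwvfvmuffqa".

illdiwvfvmuffqa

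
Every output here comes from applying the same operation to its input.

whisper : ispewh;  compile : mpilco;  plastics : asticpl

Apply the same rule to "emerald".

In each case the input is transformed by: delete the last character, then move the first 2 characters to the end (rotate left by 2).
"emerald" → "emeral" → "eralem".
(Check on "whisper": → "whispe" → "ispewh" ✓)

eralem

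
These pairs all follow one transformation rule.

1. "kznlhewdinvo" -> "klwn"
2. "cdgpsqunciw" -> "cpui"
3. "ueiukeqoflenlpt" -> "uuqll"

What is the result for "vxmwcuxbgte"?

vwxt

The pattern: keep one character in every 3, starting at position 1 (positions 1st, 4th, 7th, ...).
"vxmwcuxbgte" → "vwxt".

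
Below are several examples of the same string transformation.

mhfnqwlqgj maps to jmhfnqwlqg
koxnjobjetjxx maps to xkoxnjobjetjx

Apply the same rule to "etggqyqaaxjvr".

Looking at the pairs, the operation is to move the last character to the front.
Applying that to "etggqyqaaxjvr" gives "retggqyqaaxjv".

retggqyqaaxjv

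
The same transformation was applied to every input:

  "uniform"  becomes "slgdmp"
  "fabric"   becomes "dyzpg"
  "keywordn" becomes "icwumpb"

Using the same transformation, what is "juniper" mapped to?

hslgnc

Rule — delete the last character, then shift every letter 2 places backward in the alphabet (wrapping around).
Starting from "juniper": after the first operation, "junipe"; after the second, "hslgnc".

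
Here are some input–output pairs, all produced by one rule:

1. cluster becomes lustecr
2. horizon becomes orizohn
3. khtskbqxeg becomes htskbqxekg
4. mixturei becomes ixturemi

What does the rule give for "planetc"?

The rule is to swap the first and last characters, then move the first character to the end.
So "planetc" becomes "lanetpc".
(Check on "horizon": → "norizoh" → "orizohn" ✓)

lanetpc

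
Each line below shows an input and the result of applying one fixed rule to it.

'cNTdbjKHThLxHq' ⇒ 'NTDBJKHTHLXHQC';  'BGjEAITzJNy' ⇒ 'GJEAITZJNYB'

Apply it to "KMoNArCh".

MONARCHK

What's happening: move the first character to the end, then convert every letter to uppercase.
Starting from "KMoNArCh": after the first operation, "MoNArChK"; after the second, "MONARCHK".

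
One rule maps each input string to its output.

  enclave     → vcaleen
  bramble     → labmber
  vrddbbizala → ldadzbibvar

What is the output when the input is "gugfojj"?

jgofgju

What's happening: take characters alternately from the front and the back (1st, last, 2nd, 2nd-last, ...), then move the first 3 characters to the end (rotate left by 3).
"gugfojj" → "gjujgof" → "jgofgju".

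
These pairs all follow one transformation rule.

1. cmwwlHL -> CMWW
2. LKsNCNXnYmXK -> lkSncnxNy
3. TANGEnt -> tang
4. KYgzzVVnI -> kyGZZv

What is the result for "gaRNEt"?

The transformation: flip the case of every letter, then delete the last 3 characters.
On "gaRNEt": the first step gives "GArneT", and the second then gives "GAr".

GAr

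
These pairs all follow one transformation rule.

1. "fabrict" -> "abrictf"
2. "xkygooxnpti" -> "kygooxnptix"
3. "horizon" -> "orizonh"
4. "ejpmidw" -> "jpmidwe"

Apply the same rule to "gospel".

In each case the input is transformed by: move the first character to the end.
So "gospel" becomes "ospelg".

ospelg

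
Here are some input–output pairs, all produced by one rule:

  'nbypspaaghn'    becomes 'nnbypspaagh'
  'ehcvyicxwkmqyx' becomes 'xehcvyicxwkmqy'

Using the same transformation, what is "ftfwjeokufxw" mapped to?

wftfwjeokufx

The rule is to move the last character to the front.
"ftfwjeokufxw" → "wftfwjeokufx".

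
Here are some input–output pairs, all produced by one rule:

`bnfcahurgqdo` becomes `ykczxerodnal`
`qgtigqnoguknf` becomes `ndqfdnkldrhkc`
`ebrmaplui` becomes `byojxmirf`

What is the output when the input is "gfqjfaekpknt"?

The transformation: shift every letter 3 places backward in the alphabet (wrapping around).
"gfqjfaekpknt" → "dcngcxbhmhkq".

dcngcxbhmhkq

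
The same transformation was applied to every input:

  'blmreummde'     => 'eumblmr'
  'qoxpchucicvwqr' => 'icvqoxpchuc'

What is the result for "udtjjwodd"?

What's happening: delete the last 3 characters, then move the last 3 characters to the front (rotate right by 3).
On "udtjjwodd" that produces "jjwudt".
(Check on "blmreummde": → "blmreum" → "eumblmr" ✓)

jjwudt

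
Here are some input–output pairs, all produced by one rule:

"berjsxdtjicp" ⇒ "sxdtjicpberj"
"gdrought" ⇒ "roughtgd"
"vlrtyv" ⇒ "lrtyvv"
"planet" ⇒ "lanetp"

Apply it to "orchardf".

What's happening: move the last 2 characters to the front (rotate right by 2), then swap the front and back halves of the string.
On "orchardf" that produces "chardfor".

chardfor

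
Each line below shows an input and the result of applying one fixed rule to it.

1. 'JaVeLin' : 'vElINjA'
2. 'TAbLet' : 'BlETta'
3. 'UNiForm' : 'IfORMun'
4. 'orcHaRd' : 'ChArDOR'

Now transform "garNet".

What's happening: flip the case of every letter, then move the first 2 characters to the end (rotate left by 2).
On "garNet": the first step gives "GARnET", and the second then gives "RnETGA".

RnETGA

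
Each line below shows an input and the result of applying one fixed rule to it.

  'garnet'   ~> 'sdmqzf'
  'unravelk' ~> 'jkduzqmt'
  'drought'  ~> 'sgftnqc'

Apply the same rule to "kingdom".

The pattern: shift every letter 1 place backward in the alphabet (wrapping around), then reverse the string.
"kingdom" → "jhmfcnl" → "lncfmhj".

lncfmhj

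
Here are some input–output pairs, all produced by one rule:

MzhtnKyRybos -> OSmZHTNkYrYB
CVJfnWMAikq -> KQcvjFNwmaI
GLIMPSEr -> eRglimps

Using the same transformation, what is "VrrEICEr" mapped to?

What's happening: move the last 2 characters to the front (rotate right by 2), then flip the case of every letter.
Working it through for "VrrEICEr": intermediate "ErVrrEIC", final "eRvRReic".
(Check on "GLIMPSEr": → "ErGLIMPS" → "eRglimps" ✓)

eRvRReic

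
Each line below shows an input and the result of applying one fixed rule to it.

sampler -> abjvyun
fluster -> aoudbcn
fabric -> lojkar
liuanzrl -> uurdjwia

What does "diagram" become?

vmrjpaj

What's happening: move the last character to the front, then shift every letter 9 places forward in the alphabet (wrapping around).
Doing the same to "diagram": "vmrjpaj".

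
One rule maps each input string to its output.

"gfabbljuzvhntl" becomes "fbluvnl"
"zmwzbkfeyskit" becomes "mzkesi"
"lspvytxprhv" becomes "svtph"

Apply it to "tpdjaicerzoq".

Looking at the pairs, the operation is to keep every other character starting from the second (positions 2nd, 4th, 6th, ...).
Doing the same to "tpdjaicerzoq": "pjiezq".

pjiezq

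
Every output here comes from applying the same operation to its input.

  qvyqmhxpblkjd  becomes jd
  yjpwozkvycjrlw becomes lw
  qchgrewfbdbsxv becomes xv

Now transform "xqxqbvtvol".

ol

Looking at the pairs, the operation is to keep only the last 2 characters.
So "xqxqbvtvol" becomes "ol".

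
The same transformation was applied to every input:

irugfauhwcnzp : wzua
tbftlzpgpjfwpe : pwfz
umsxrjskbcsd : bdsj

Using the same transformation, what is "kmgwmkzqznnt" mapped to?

ztgk

Each output is the input with this applied: keep one character in every 3, starting at position 3 (positions 3rd, 6th, 9th, ...), then move the first 2 characters to the end (rotate left by 2).
On "kmgwmkzqznnt" that produces "ztgk".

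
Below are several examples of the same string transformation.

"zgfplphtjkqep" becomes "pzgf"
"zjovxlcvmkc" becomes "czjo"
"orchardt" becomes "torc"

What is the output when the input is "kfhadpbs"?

In each case the input is transformed by: move the first 3 characters to the end (rotate left by 3), then keep only the last 4 characters.
"kfhadpbs" → "adpbskfh" → "skfh".
(Check on "zgfplphtjkqep": → "plphtjkqepzgf" → "pzgf" ✓)

skfh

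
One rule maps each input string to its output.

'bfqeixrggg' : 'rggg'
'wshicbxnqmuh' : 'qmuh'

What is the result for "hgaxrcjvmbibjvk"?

bjvk

Looking at the pairs, the operation is to keep only the last 4 characters.
So "hgaxrcjvmbibjvk" becomes "bjvk".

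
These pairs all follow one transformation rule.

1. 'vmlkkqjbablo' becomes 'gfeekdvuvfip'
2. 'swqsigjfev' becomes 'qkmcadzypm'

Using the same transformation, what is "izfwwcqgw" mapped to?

The rule is to move the first character to the end, then shift every letter 6 places backward in the alphabet (wrapping around).
On "izfwwcqgw": the first step gives "zfwwcqgwi", and the second then gives "tzqqwkaqc".

tzqqwkaqc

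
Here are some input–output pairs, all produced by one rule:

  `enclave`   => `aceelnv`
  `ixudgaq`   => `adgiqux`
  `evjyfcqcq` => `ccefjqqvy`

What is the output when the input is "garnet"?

What's happening: sort the characters into alphabetical order.
"garnet" → "aegnrt".

aegnrt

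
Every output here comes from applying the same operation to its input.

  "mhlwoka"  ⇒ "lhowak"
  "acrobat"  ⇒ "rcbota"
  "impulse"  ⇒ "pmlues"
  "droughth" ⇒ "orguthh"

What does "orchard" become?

crahdr

The rule is to delete the first character, then swap each adjacent pair of characters (1↔2, 3↔4, ...).
Doing the same to "orchard": "crahdr".
(Check on "acrobat": → "crobat" → "rcbota" ✓)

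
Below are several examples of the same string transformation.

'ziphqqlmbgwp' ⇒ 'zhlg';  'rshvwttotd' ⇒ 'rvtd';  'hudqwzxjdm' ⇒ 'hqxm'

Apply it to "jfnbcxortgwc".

jbog

The pattern: keep one character in every 3, starting at position 1 (positions 1st, 4th, 7th, ...).
So "jfnbcxortgwc" becomes "jbog".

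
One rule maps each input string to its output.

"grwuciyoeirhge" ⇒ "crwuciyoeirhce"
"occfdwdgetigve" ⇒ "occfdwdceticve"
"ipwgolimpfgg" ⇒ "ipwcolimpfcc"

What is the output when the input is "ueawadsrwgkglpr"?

ueawadsrwckclpr

The rule is to replace every "g" with "c".
So "ueawadsrwgkglpr" becomes "ueawadsrwckclpr".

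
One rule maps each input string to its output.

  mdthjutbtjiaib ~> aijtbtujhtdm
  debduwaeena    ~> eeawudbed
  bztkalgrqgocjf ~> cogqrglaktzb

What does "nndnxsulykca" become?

What's happening: delete the last 2 characters, then reverse the string.
Working it through for "nndnxsulykca": intermediate "nndnxsulyk", final "kylusxndnn".

kylusxndnn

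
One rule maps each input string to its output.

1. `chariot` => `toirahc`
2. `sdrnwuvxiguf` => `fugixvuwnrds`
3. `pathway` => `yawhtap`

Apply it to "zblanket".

teknalbz

The transformation: reverse the string.
"zblanket" → "teknalbz".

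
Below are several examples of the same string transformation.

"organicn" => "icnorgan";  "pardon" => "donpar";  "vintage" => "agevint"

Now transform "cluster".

terclus

Rule — move the last 3 characters to the front (rotate right by 3).
On "cluster" that produces "terclus".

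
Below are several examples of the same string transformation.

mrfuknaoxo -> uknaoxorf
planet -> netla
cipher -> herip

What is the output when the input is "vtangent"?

ngentta

The transformation: delete the first character, then move the first 2 characters to the end (rotate left by 2).
"vtangent" → "tangent" → "ngentta".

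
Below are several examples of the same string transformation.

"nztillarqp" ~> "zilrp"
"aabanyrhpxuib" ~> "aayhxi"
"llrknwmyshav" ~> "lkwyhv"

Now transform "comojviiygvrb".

oovigr

Looking at the pairs, the operation is to keep every other character starting from the second (positions 2nd, 4th, 6th, ...).
"comojviiygvrb" → "oovigr".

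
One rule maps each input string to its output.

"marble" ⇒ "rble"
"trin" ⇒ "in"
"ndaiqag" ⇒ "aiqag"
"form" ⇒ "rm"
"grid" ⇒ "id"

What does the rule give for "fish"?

sh

In each case the input is transformed by: delete the first 2 characters.
Applying that to "fish" gives "sh".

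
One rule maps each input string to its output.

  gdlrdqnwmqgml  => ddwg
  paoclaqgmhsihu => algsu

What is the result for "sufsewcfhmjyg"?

Looking at the pairs, the operation is to keep one character in every 3, starting at position 2 (positions 2nd, 5th, 8th, ...).
Applying that to "sufsewcfhmjyg" gives "uefj".

uefj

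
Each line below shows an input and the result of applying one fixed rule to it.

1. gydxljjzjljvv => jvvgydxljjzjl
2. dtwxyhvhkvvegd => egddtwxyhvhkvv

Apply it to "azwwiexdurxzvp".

zvpazwwiexdurx

The transformation: move the last 3 characters to the front (rotate right by 3).
On "azwwiexdurxzvp" that produces "zvpazwwiexdurx".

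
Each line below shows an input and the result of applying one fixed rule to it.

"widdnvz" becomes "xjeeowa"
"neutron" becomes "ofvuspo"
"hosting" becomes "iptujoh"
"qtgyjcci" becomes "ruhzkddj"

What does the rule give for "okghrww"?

The transformation: shift every letter 1 place forward in the alphabet (wrapping around).
On "okghrww" that produces "plhisxx".

plhisxx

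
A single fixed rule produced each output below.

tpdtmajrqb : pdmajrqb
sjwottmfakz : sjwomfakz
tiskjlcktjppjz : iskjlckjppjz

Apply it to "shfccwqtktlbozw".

shfccwqklbozw

The rule is to remove every "t".
Applying that to "shfccwqtktlbozw" gives "shfccwqklbozw".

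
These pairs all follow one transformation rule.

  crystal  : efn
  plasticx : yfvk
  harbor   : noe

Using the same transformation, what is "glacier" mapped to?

In each case the input is transformed by: keep every other character starting from the second (positions 2nd, 4th, 6th, ...), then shift every letter 13 places forward in the alphabet (wrapping around) — i.e. ROT13.
On "glacier": the first step gives "lce", and the second then gives "ypr".

ypr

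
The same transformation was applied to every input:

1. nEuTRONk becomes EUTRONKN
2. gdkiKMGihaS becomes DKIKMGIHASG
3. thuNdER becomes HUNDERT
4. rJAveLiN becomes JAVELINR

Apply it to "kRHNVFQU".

RHNVFQUK

The pattern: move the first character to the end, then convert every letter to uppercase.
"kRHNVFQU" → "RHNVFQUk" → "RHNVFQUK".
(Check on "nEuTRONk": → "EuTRONkn" → "EUTRONKN" ✓)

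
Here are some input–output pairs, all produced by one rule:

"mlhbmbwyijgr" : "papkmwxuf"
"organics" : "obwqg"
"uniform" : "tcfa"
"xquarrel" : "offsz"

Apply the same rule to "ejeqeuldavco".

The transformation: delete the first 3 characters, then shift every letter 12 places backward in the alphabet (wrapping around).
Starting from "ejeqeuldavco": after the first operation, "qeuldavco"; after the second, "esizrojqc".
(Check on "organics": → "anics" → "obwqg" ✓)

esizrojqc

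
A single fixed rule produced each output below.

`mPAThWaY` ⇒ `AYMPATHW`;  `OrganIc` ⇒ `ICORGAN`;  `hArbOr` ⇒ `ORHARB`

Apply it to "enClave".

VEENCLA

Each output is the input with this applied: move the last 2 characters to the front (rotate right by 2), then convert every letter to uppercase.
On "enClave": the first step gives "veenCla", and the second then gives "VEENCLA".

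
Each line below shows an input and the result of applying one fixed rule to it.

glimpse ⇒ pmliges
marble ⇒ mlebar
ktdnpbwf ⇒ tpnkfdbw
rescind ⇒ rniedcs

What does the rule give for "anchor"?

onhcar

The rule is to sort the characters into reverse alphabetical order, then move the first character to the end.
"anchor" → "ronhca" → "onhcar".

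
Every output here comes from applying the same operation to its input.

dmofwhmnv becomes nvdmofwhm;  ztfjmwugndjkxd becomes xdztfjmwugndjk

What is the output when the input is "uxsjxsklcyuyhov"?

What's happening: move the last 2 characters to the front (rotate right by 2).
For "uxsjxsklcyuyhov" the result is "ovuxsjxsklcyuyh".

ovuxsjxsklcyuyh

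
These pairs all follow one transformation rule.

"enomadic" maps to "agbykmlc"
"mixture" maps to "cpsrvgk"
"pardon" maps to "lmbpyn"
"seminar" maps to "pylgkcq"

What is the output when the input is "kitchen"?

The transformation: reverse the string, then shift every letter 2 places backward in the alphabet (wrapping around).
"kitchen" → "nehctik" → "lcfargi".
(Check on "mixture": → "erutxim" → "cpsrvgk" ✓)

lcfargi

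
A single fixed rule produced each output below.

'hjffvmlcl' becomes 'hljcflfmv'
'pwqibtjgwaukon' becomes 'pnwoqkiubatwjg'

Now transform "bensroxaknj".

bjennksarxo

What's happening: take characters alternately from the front and the back (1st, last, 2nd, 2nd-last, ...).
For "bensroxaknj" the result is "bjennksarxo".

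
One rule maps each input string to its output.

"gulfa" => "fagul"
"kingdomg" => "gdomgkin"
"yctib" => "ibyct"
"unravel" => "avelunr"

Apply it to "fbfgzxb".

gzxbfbf

Rule — move the first 3 characters to the end (rotate left by 3).
For "fbfgzxb" the result is "gzxbfbf".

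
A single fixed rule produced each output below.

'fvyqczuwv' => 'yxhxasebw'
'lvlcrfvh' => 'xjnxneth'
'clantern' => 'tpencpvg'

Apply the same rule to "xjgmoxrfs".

huzlioqzt

The transformation: move the last 2 characters to the front (rotate right by 2), then shift every letter 2 places forward in the alphabet (wrapping around).
Starting from "xjgmoxrfs": after the first operation, "fsxjgmoxr"; after the second, "huzlioqzt".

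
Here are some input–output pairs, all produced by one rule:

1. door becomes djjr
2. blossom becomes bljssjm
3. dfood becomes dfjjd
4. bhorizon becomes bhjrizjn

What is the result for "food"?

In each case the input is transformed by: replace every "o" with "j".
On "food" that produces "fjjd".

fjjd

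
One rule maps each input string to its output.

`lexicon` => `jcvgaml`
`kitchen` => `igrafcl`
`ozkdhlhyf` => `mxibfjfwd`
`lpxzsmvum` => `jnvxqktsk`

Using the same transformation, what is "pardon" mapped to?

nypbml

In each case the input is transformed by: shift every letter 2 places backward in the alphabet (wrapping around).
"pardon" → "nypbml".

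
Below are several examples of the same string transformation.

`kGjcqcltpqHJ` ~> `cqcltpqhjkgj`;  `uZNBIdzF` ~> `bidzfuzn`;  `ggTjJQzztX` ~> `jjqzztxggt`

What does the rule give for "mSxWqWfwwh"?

Looking at the pairs, the operation is to move the first 3 characters to the end (rotate left by 3), then convert every letter to lowercase.
Working it through for "mSxWqWfwwh": intermediate "WqWfwwhmSx", final "wqwfwwhmsx".

wqwfwwhmsx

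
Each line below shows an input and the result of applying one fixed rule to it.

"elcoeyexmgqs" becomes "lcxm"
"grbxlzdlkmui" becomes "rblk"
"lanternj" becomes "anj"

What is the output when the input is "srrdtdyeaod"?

What's happening: swap each adjacent pair of characters (1↔2, 3↔4, ...), then keep one character in every 3, starting at position 1 (positions 1st, 4th, 7th, ...).
For "srrdtdyeaod", step one produces "rsdrdteyoad"; step two turns that into "rrea".

rrea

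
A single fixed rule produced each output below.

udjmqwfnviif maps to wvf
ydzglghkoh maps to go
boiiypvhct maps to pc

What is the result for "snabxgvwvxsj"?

gvj

The rule is to delete the first 3 characters, then keep one character in every 3, starting at position 3 (positions 3rd, 6th, 9th, ...).
For "snabxgvwvxsj" the result is "gvj".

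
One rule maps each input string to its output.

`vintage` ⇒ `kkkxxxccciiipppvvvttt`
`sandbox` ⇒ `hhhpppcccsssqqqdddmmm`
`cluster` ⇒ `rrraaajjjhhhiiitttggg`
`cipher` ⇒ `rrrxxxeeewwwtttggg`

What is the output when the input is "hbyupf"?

Looking at the pairs, the operation is to shift every letter 11 places backward in the alphabet (wrapping around), then repeat every character 3 times.
On "hbyupf" that produces "wwwqqqnnnjjjeeeuuu".
(Check on "sandbox": → "hpcsqdm" → "hhhpppcccsssqqqdddmmm" ✓)

wwwqqqnnnjjjeeeuuu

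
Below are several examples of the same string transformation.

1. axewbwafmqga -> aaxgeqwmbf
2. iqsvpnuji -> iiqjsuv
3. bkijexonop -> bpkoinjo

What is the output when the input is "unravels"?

usnlre

The transformation: take characters alternately from the front and the back (1st, last, 2nd, 2nd-last, ...), then delete the last 2 characters.
"unravels" → "usnlre".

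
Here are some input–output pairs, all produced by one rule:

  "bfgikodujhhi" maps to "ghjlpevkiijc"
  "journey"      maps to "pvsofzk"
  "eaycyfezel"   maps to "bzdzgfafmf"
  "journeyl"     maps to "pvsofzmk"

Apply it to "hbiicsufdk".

The rule is to move the first character to the end, then shift every letter 1 place forward in the alphabet (wrapping around).
So "hbiicsufdk" becomes "cjjdtvgeli".

cjjdtvgeli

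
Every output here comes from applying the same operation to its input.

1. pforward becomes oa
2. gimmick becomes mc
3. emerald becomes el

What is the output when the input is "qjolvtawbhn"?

otb

What's happening: keep one character in every 3, starting at position 3 (positions 3rd, 6th, 9th, ...).
On "qjolvtawbhn" that produces "otb".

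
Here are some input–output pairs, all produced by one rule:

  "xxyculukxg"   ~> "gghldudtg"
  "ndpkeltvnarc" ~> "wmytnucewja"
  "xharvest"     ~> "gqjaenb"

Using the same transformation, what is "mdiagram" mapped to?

vmrjpaj

Looking at the pairs, the operation is to shift every letter 9 places forward in the alphabet (wrapping around), then delete the last character.
Working it through for "mdiagram": intermediate "vmrjpajv", final "vmrjpaj".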